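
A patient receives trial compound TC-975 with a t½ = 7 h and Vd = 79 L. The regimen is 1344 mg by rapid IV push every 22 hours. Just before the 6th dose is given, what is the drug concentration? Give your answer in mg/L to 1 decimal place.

2.2 mg/L

f = (1/2)^(τ/t½) = (1/2)^(22/7) ≈ 0.1132.
C₀ = D/Vd = 1344/79 ≈ 17.013 mg/L.
Before the 6th dose, 5 doses have been given. Superposition: Cmin = C₀·(f + f² + … + f^5).
≈ 17.013 × (0.1132 + 0.0128 + 0.0015 + 0.0002 + 0.0000) ≈ 17.013 × 0.1277 ≈ 2.173 mg/L.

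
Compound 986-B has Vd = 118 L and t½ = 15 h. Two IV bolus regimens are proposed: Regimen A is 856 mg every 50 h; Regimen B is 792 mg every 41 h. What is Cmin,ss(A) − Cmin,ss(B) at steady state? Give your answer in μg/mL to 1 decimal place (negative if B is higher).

-0.4 μg/mL

Regimen A: f = (1/2)^(50/15) ≈ 0.0992; Cmin,ss = (856/118)·f/(1−f) ≈ 0.799 μg/mL.
Regimen B: f = (1/2)^(41/15) ≈ 0.1504; Cmin,ss = (792/118)·f/(1−f) ≈ 1.188 μg/mL.
Difference ≈ 0.799 − 1.188 ≈ -0.389 μg/mL.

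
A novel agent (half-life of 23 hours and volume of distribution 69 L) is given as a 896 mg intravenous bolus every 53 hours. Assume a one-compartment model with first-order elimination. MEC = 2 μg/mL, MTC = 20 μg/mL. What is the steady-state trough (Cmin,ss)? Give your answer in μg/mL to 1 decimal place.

k = ln2/t½ = ln2/23 ≈ 0.030137 h⁻¹; fraction remaining f = e^(−kτ) = e^(−0.030137×53) ≈ 0.2025.
Accumulation ratio R = 1/(1 − f) ≈ 1/0.7975 ≈ 1.2539.
Each bolus raises the concentration by D/Vd = 896/69 ≈ 12.986 μg/mL.
Steady-state peak Cmax,ss = C₀·R ≈ 12.986 × 1.2539 ≈ 16.283 μg/mL.
Steady-state trough Cmin,ss = Cmax,ss·f ≈ 16.283 × 0.2025 ≈ 3.297 μg/mL.
Trough 3.3 μg/mL vs MEC 2 μg/mL: adequate.

3.3 μg/mL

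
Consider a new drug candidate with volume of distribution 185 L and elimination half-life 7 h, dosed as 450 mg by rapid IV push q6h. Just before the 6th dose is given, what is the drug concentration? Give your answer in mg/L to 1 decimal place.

2.8 mg/L

f = (1/2)^(τ/t½) = (1/2)^(6/7) ≈ 0.5520.
C₀ = D/Vd = 450/185 ≈ 2.432 mg/L.
Before the 6th dose, 5 doses have been given. Superposition: Cmin = C₀·(f + f² + … + f^5).
≈ 2.432 × (0.5520 + 0.3047 + 0.1682 + 0.0928 + 0.0513) ≈ 2.432 × 1.1690 ≈ 2.843 mg/L.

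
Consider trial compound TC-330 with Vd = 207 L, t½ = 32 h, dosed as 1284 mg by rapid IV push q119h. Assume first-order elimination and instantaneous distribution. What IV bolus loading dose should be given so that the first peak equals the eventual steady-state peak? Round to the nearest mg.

1390 mg

f = (1/2)^(119/32) ≈ 0.075953; accumulation ratio R = 1/(1−f) ≈ 1.08220.
Loading dose to hit Cmax,ss on first dose: D_load = D_maint·R ≈ 1284 × 1.08220 ≈ 1389.54 mg.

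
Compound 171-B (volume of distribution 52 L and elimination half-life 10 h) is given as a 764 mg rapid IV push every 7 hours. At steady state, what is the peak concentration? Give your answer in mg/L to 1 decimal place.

38.2 mg/L

k = ln2/t½ = ln2/10 ≈ 0.069315 h⁻¹; fraction remaining f = e^(−kτ) = e^(−0.069315×7) ≈ 0.6156.
Accumulation ratio R = 1/(1 − f) ≈ 1/0.3844 ≈ 2.6015.
Each bolus raises the concentration by D/Vd = 764/52 ≈ 14.692 mg/L.
Steady-state peak Cmax,ss = C₀·R ≈ 14.692 × 2.6015 ≈ 38.221 mg/L.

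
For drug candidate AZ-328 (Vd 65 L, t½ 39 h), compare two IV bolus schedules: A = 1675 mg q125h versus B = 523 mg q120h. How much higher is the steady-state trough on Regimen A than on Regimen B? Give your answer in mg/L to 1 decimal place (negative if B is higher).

Regimen A: f = (1/2)^(125/39) ≈ 0.1084; Cmin,ss = (1675/65)·f/(1−f) ≈ 3.133 mg/L.
Regimen B: f = (1/2)^(120/39) ≈ 0.1185; Cmin,ss = (523/65)·f/(1−f) ≈ 1.082 mg/L.
Difference ≈ 3.133 − 1.082 ≈ 2.051 mg/L.

2.1 mg/L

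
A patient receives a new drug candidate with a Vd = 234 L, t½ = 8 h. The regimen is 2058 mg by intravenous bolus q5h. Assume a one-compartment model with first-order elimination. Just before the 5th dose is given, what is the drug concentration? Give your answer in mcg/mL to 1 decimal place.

13.4 mcg/mL

f = (1/2)^(τ/t½) = (1/2)^(5/8) ≈ 0.6484.
C₀ = D/Vd = 2058/234 ≈ 8.795 mcg/mL.
Before the 5th dose, 4 doses have been given. Superposition: Cmin = C₀·(f + f² + … + f^4).
≈ 8.795 × (0.6484 + 0.4204 + 0.2726 + 0.1768) ≈ 8.795 × 1.5182 ≈ 13.353 mcg/mL.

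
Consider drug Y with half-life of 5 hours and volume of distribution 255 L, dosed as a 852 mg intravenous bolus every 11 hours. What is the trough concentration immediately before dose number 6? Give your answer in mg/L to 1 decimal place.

f = (1/2)^(τ/t½) = (1/2)^(11/5) ≈ 0.2176.
C₀ = D/Vd = 852/255 ≈ 3.341 mg/L.
Before the 6th dose, 5 doses have been given. Superposition: Cmin = C₀·(f + f² + … + f^5).
≈ 3.341 × (0.2176 + 0.0473 + 0.0103 + 0.0022 + 0.0005) ≈ 3.341 × 0.2779 ≈ 0.928 mg/L.

0.9 mg/L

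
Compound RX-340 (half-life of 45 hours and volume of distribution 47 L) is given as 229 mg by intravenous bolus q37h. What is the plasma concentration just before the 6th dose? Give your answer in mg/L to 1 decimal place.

f = (1/2)^(τ/t½) = (1/2)^(37/45) ≈ 0.5656.
C₀ = D/Vd = 229/47 ≈ 4.872 mg/L.
Before the 6th dose, 5 doses have been given. Superposition: Cmin = C₀·(f + f² + … + f^5).
≈ 4.872 × (0.5656 + 0.3199 + 0.1809 + 0.1023 + 0.0579) ≈ 4.872 × 1.2266 ≈ 5.976 mg/L.

6.0 mg/L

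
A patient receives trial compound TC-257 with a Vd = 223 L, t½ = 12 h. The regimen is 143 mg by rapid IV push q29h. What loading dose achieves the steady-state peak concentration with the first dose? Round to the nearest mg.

176 mg

f = (1/2)^(29/12) ≈ 0.187288; accumulation ratio R = 1/(1−f) ≈ 1.23045.
Loading dose to hit Cmax,ss on first dose: D_load = D_maint·R ≈ 143 × 1.23045 ≈ 175.95 mg.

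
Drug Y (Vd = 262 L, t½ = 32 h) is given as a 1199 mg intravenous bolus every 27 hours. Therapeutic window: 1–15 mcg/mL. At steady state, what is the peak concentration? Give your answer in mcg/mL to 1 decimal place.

k = ln2/t½ = ln2/32 ≈ 0.021661 h⁻¹; fraction remaining f = e^(−kτ) = e^(−0.021661×27) ≈ 0.5572.
At steady state, accumulation factor R = 1/(1 − e^(−kτ)) ≈ 2.2584.
Single-dose peak C₀ = D/Vd = 1199/262 ≈ 4.576 mcg/mL.
Steady-state peak Cmax,ss = C₀·R ≈ 4.576 × 2.2584 ≈ 10.334 mcg/mL.
Peak 10.3 mcg/mL vs MTC 15 mcg/mL: below toxic threshold.

10.3 mcg/mL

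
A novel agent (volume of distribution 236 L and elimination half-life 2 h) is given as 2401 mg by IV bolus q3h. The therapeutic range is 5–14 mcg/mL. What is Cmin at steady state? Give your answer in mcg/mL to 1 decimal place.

Over one 3-h interval, 3/2 ≈ 1.5 half-lives elapse, leaving f ≈ 0.3536 of each dose.
At steady state, accumulation factor R = 1/(1 − e^(−kτ)) ≈ 1.5470.
Single-dose peak C₀ = D/Vd = 2401/236 ≈ 10.174 mcg/mL.
Steady-state peak Cmax,ss = C₀·R ≈ 10.174 × 1.5470 ≈ 15.739 mcg/mL.
One interval later, Cmin,ss = Cmax,ss·e^(−kτ) ≈ 15.739 × 0.3536 ≈ 5.565 mcg/mL.
Trough 5.6 mcg/mL vs MEC 5 mcg/mL: adequate.

5.6 mcg/mL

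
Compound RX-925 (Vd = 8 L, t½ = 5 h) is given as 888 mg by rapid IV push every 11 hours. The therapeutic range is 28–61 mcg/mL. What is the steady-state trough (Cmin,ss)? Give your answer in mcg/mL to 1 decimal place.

τ/t½ = 11/5 ≈ 2.2, so fraction remaining f = (1/2)^(11/5) ≈ 0.2176.
Single-dose peak C₀ = D/Vd = 888/8 ≈ 111.000 mcg/mL.
Steady-state trough Cmin,ss = C₀·f/(1−f) ≈ 111.000 × 0.2176/0.7824 ≈ 30.871 mcg/mL.
Trough 30.9 mcg/mL vs MEC 28 mcg/mL: adequate.

30.9 mcg/mL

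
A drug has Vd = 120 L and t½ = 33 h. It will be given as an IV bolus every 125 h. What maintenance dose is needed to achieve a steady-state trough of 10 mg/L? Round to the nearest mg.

τ/t½ = 125/33 ≈ 3.7879, so f = (1/2)^(125/33) ≈ 0.072399.
Cmin,ss = (D/Vd)·f/(1−f), so D = Cmin,ss·Vd·(1−f)/f.
D = 10 × 120 × (1−f)/f ≈ 10 × 120 × 12.81235 ≈ 15374.82 mg.

15375 mg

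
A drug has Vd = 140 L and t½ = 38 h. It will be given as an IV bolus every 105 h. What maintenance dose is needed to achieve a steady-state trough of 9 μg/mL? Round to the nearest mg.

τ/t½ = 105/38 ≈ 2.7632, so f = (1/2)^(105/38) ≈ 0.147301.
Cmin,ss = (D/Vd)·f/(1−f), so D = Cmin,ss·Vd·(1−f)/f.
D = 9 × 140 × (1−f)/f ≈ 9 × 140 × 5.78882 ≈ 7293.91 mg.

7294 mg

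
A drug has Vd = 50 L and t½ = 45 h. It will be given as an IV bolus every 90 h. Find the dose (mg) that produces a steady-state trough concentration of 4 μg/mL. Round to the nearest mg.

τ/t½ = 90/45 ≈ 2, so f = (1/2)^(90/45) ≈ 0.250000.
Cmin,ss = (D/Vd)·f/(1−f), so D = Cmin,ss·Vd·(1−f)/f.
D = 4 × 50 × (1−f)/f ≈ 4 × 50 × 3.00000 ≈ 600.00 mg.

600 mg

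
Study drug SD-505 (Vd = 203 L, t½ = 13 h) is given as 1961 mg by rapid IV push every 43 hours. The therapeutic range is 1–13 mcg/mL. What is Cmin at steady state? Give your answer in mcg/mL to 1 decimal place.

τ/t½ = 43/13 ≈ 3.3077, so fraction remaining f = (1/2)^(43/13) ≈ 0.1010.
Accumulation ratio R = 1/(1 − f) ≈ 1/0.8990 ≈ 1.1123.
Single-dose peak C₀ = D/Vd = 1961/203 ≈ 9.660 mcg/mL.
Cmax,ss = C₀/(1 − f) ≈ 9.660/0.8990 ≈ 10.745 mcg/mL.
One interval later, Cmin,ss = Cmax,ss·e^(−kτ) ≈ 10.745 × 0.1010 ≈ 1.085 mcg/mL.
Trough 1.1 mcg/mL vs MEC 1 mcg/mL: adequate.

1.1 mcg/mL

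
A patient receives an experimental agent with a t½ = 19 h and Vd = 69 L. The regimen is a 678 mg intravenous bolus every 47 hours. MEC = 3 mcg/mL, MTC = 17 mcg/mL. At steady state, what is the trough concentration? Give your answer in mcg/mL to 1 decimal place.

2.2 mcg/mL

Over one 47-h interval, 47/19 ≈ 2.4737 half-lives elapse, leaving f ≈ 0.1800 of each dose.
At steady state, accumulation factor R = 1/(1 − e^(−kτ)) ≈ 1.2195.
Single-dose peak C₀ = D/Vd = 678/69 ≈ 9.826 mcg/mL.
Cmax,ss = C₀/(1 − f) ≈ 9.826/0.8200 ≈ 11.983 mcg/mL.
One interval later, Cmin,ss = Cmax,ss·e^(−kτ) ≈ 11.983 × 0.1800 ≈ 2.157 mcg/mL.
Trough 2.2 mcg/mL vs MEC 3 mcg/mL: subtherapeutic.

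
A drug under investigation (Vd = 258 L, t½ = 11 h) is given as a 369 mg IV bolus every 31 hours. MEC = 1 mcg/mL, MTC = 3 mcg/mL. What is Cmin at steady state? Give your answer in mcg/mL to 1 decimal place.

Over one 31-h interval, 31/11 ≈ 2.8182 half-lives elapse, leaving f ≈ 0.1418 of each dose.
At steady state, accumulation factor R = 1/(1 − e^(−kτ)) ≈ 1.1652.
Each bolus raises the concentration by D/Vd = 369/258 ≈ 1.430 mcg/mL.
Steady-state peak Cmax,ss = C₀·R ≈ 1.430 × 1.1652 ≈ 1.666 mcg/mL.
Steady-state trough Cmin,ss = Cmax,ss·f ≈ 1.666 × 0.1418 ≈ 0.236 mcg/mL.
Trough 0.2 mcg/mL vs MEC 1 mcg/mL: subtherapeutic.

0.2 mcg/mL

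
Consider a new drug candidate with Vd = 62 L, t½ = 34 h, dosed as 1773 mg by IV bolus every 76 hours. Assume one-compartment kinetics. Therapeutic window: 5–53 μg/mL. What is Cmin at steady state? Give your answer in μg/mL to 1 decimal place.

7.7 μg/mL

k = ln2/t½ = ln2/34 ≈ 0.020387 h⁻¹; fraction remaining f = e^(−kτ) = e^(−0.020387×76) ≈ 0.2124.
At steady state, accumulation factor R = 1/(1 − e^(−kτ)) ≈ 1.2697.
Single-dose peak C₀ = D/Vd = 1773/62 ≈ 28.597 μg/mL.
Steady-state peak Cmax,ss = C₀·R ≈ 28.597 × 1.2697 ≈ 36.310 μg/mL.
One interval later, Cmin,ss = Cmax,ss·e^(−kτ) ≈ 36.310 × 0.2124 ≈ 7.712 μg/mL.
Trough 7.7 μg/mL vs MEC 5 μg/mL: adequate.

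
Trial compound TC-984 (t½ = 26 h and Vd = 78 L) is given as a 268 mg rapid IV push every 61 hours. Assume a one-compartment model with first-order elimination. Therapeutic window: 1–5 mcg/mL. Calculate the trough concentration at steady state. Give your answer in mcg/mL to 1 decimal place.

k = ln2/t½ = ln2/26 ≈ 0.026660 h⁻¹; fraction remaining f = e^(−kτ) = e^(−0.026660×61) ≈ 0.1967.
Single-dose peak C₀ = D/Vd = 268/78 ≈ 3.436 mcg/mL.
Steady-state trough Cmin,ss = C₀·f/(1−f) ≈ 3.436 × 0.1967/0.8033 ≈ 0.841 mcg/mL.
Trough 0.8 mcg/mL vs MEC 1 mcg/mL: subtherapeutic.

0.8 mcg/mL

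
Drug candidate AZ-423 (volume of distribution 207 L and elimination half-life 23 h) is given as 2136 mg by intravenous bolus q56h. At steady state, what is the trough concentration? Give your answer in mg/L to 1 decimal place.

2.3 mg/L

τ/t½ = 56/23 ≈ 2.4348, so fraction remaining f = (1/2)^(56/23) ≈ 0.1850.
At steady state, accumulation factor R = 1/(1 − e^(−kτ)) ≈ 1.2270.
Each bolus raises the concentration by D/Vd = 2136/207 ≈ 10.319 mg/L.
Steady-state peak Cmax,ss = C₀·R ≈ 10.319 × 1.2270 ≈ 12.661 mg/L.
One interval later, Cmin,ss = Cmax,ss·e^(−kτ) ≈ 12.661 × 0.1850 ≈ 2.342 mg/L.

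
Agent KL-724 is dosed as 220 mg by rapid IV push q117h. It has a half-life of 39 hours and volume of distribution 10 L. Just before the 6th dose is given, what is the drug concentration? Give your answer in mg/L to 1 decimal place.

f = (1/2)^(τ/t½) = (1/2)^(117/39) ≈ 0.1250.
C₀ = D/Vd = 220/10 ≈ 22.000 mg/L.
Before the 6th dose, 5 doses have been given. Superposition: Cmin = C₀·(f + f² + … + f^5).
≈ 22.000 × (0.1250 + 0.0156 + 0.0020 + 0.0002 + 0.0000) ≈ 22.000 × 0.1428 ≈ 3.142 mg/L.

3.1 mg/L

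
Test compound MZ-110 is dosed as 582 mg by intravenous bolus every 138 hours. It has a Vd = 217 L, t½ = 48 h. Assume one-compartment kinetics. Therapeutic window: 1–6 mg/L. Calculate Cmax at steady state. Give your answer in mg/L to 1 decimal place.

k = ln2/t½ = ln2/48 ≈ 0.014441 h⁻¹; fraction remaining f = e^(−kτ) = e^(−0.014441×138) ≈ 0.1363.
Accumulation ratio R = 1/(1 − f) ≈ 1/0.8637 ≈ 1.1578.
Single-dose peak C₀ = D/Vd = 582/217 ≈ 2.682 mg/L.
Steady-state peak Cmax,ss = C₀·R ≈ 2.682 × 1.1578 ≈ 3.105 mg/L.
Peak 3.1 mg/L vs MTC 6 mg/L: below toxic threshold.

3.1 mg/L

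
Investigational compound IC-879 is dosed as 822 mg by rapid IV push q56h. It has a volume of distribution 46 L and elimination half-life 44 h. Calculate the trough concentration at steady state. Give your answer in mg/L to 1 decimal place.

12.6 mg/L

k = ln2/t½ = ln2/44 ≈ 0.015753 h⁻¹; fraction remaining f = e^(−kτ) = e^(−0.015753×56) ≈ 0.4139.
Each bolus raises the concentration by D/Vd = 822/46 ≈ 17.870 mg/L.
Steady-state trough Cmin,ss = C₀·f/(1−f) ≈ 17.870 × 0.4139/0.5861 ≈ 12.620 mg/L.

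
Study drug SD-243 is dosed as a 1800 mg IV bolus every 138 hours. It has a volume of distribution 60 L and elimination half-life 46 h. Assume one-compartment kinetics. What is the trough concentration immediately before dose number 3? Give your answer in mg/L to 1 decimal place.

f = (1/2)^(τ/t½) = (1/2)^(138/46) ≈ 0.1250.
C₀ = D/Vd = 1800/60 ≈ 30.000 mg/L.
Before the 3rd dose, 2 doses have been given. Superposition: Cmin = C₀·(f + f²).
≈ 30.000 × (0.1250 + 0.0156) ≈ 30.000 × 0.1406 ≈ 4.218 mg/L.

4.2 mg/L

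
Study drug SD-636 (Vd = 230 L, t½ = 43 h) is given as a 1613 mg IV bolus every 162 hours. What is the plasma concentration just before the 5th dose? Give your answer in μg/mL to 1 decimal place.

f = (1/2)^(τ/t½) = (1/2)^(162/43) ≈ 0.0734.
C₀ = D/Vd = 1613/230 ≈ 7.013 μg/mL.
Before the 5th dose, 4 doses have been given. Superposition: Cmin = C₀·(f + f² + … + f^4).
≈ 7.013 × (0.0734 + 0.0054 + 0.0004 + 0.0000) ≈ 7.013 × 0.0792 ≈ 0.555 μg/mL.

0.6 μg/mL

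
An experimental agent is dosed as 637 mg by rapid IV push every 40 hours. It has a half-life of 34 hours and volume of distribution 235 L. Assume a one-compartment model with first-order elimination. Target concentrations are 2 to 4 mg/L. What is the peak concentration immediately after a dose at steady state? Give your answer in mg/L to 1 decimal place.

4.9 mg/L

τ/t½ = 40/34 ≈ 1.1765, so fraction remaining f = (1/2)^(40/34) ≈ 0.4424.
At steady state, accumulation factor R = 1/(1 − e^(−kτ)) ≈ 1.7934.
Each bolus raises the concentration by D/Vd = 637/235 ≈ 2.711 mg/L.
Steady-state peak Cmax,ss = C₀·R ≈ 2.711 × 1.7934 ≈ 4.862 mg/L.
Peak 4.9 mg/L vs MTC 4 mg/L: exceeds toxic threshold.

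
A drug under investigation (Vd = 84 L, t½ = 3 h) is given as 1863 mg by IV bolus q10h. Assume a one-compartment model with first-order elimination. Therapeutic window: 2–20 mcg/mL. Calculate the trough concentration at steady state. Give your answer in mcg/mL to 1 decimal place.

Over one 10-h interval, 10/3 ≈ 3.3333 half-lives elapse, leaving f ≈ 0.0992 of each dose.
Single-dose peak C₀ = D/Vd = 1863/84 ≈ 22.179 mcg/mL.
Steady-state trough Cmin,ss = C₀·f/(1−f) ≈ 22.179 × 0.0992/0.9008 ≈ 2.442 mcg/mL.
Trough 2.4 mcg/mL vs MEC 2 mcg/mL: adequate.

2.4 mcg/mL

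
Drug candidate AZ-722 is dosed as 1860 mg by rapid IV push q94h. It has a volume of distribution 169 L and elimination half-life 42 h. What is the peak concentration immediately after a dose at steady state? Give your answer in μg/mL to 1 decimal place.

14.0 μg/mL

τ/t½ = 94/42 ≈ 2.2381, so fraction remaining f = (1/2)^(94/42) ≈ 0.2120.
Accumulation ratio R = 1/(1 − f) ≈ 1/0.7880 ≈ 1.2690.
Single-dose peak C₀ = D/Vd = 1860/169 ≈ 11.006 μg/mL.
Steady-state peak Cmax,ss = C₀·R ≈ 11.006 × 1.2690 ≈ 13.967 μg/mL.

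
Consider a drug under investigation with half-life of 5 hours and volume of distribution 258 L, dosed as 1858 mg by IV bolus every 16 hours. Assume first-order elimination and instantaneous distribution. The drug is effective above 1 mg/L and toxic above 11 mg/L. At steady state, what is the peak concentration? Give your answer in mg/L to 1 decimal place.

8.1 mg/L

Over one 16-h interval, 16/5 ≈ 3.2 half-lives elapse, leaving f ≈ 0.1088 of each dose.
At steady state, accumulation factor R = 1/(1 − e^(−kτ)) ≈ 1.1221.
Each bolus raises the concentration by D/Vd = 1858/258 ≈ 7.202 mg/L.
Cmax,ss = C₀/(1 − f) ≈ 7.202/0.8912 ≈ 8.081 mg/L.
Peak 8.1 mg/L vs MTC 11 mg/L: below toxic threshold.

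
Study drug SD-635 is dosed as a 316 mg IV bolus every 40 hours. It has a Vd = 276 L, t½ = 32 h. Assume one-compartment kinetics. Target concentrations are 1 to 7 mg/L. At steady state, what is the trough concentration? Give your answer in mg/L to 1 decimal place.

0.8 mg/L

Over one 40-h interval, 40/32 ≈ 1.25 half-lives elapse, leaving f ≈ 0.4204 of each dose.
Single-dose peak C₀ = D/Vd = 316/276 ≈ 1.145 mg/L.
Steady-state trough Cmin,ss = C₀·f/(1−f) ≈ 1.145 × 0.4204/0.5796 ≈ 0.831 mg/L.
Trough 0.8 mg/L vs MEC 1 mg/L: subtherapeutic.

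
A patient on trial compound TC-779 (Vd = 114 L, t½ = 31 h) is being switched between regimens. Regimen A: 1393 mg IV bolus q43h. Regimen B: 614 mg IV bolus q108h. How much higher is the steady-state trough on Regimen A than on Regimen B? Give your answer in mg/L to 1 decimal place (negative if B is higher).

7.0 mg/L

Regimen A: f = (1/2)^(43/31) ≈ 0.3823; Cmin,ss = (1393/114)·f/(1−f) ≈ 7.563 mg/L.
Regimen B: f = (1/2)^(108/31) ≈ 0.0894; Cmin,ss = (614/114)·f/(1−f) ≈ 0.529 mg/L.
Difference ≈ 7.563 − 0.529 ≈ 7.034 mg/L.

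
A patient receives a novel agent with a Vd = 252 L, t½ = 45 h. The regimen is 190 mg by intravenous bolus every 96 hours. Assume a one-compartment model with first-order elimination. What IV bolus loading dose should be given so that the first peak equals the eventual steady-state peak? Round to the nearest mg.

f = (1/2)^(96/45) ≈ 0.227931; accumulation ratio R = 1/(1−f) ≈ 1.29522.
Loading dose to hit Cmax,ss on first dose: D_load = D_maint·R ≈ 190 × 1.29522 ≈ 246.09 mg.

246 mg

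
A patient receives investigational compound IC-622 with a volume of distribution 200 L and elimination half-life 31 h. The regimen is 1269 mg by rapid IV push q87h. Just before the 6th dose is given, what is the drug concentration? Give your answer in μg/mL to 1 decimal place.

f = (1/2)^(τ/t½) = (1/2)^(87/31) ≈ 0.1429.
C₀ = D/Vd = 1269/200 ≈ 6.345 μg/mL.
Before the 6th dose, 5 doses have been given. Superposition: Cmin = C₀·(f + f² + … + f^5).
≈ 6.345 × (0.1429 + 0.0204 + 0.0029 + 0.0004 + 0.0001) ≈ 6.345 × 0.1667 ≈ 1.058 μg/mL.

1.1 μg/mL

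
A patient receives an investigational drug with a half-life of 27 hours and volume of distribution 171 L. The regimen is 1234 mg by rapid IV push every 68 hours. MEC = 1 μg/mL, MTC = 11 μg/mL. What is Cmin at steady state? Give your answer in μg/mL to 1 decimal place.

k = ln2/t½ = ln2/27 ≈ 0.025672 h⁻¹; fraction remaining f = e^(−kτ) = e^(−0.025672×68) ≈ 0.1745.
Single-dose peak C₀ = D/Vd = 1234/171 ≈ 7.216 μg/mL.
Steady-state trough Cmin,ss = C₀·f/(1−f) ≈ 7.216 × 0.1745/0.8255 ≈ 1.525 μg/mL.
Trough 1.5 μg/mL vs MEC 1 μg/mL: adequate.

1.5 μg/mL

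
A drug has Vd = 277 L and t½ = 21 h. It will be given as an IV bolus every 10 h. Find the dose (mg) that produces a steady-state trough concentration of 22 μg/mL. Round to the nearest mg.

2383 mg

τ/t½ = 10/21 ≈ 0.47619, so f = (1/2)^(10/21) ≈ 0.718873.
Cmin,ss = (D/Vd)·f/(1−f), so D = Cmin,ss·Vd·(1−f)/f.
D = 22 × 277 × (1−f)/f ≈ 22 × 277 × 0.39107 ≈ 2383.18 mg.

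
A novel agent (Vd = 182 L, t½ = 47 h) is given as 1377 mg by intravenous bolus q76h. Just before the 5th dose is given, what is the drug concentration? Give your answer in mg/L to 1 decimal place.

f = (1/2)^(τ/t½) = (1/2)^(76/47) ≈ 0.3260.
C₀ = D/Vd = 1377/182 ≈ 7.566 mg/L.
Before the 5th dose, 4 doses have been given. Superposition: Cmin = C₀·(f + f² + … + f^4).
≈ 7.566 × (0.3260 + 0.1063 + 0.0346 + 0.0113) ≈ 7.566 × 0.4782 ≈ 3.618 mg/L.

3.6 mg/L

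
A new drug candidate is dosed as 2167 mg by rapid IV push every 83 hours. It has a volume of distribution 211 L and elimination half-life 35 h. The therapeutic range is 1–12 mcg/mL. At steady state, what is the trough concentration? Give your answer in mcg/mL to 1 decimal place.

2.5 mcg/mL

Over one 83-h interval, 83/35 ≈ 2.3714 half-lives elapse, leaving f ≈ 0.1933 of each dose.
At steady state, accumulation factor R = 1/(1 − e^(−kτ)) ≈ 1.2396.
Single-dose peak C₀ = D/Vd = 2167/211 ≈ 10.270 mcg/mL.
Cmax,ss = C₀/(1 − f) ≈ 10.270/0.8067 ≈ 12.731 mcg/mL.
Steady-state trough Cmin,ss = Cmax,ss·f ≈ 12.731 × 0.1933 ≈ 2.461 mcg/mL.
Trough 2.5 mcg/mL vs MEC 1 mcg/mL: adequate.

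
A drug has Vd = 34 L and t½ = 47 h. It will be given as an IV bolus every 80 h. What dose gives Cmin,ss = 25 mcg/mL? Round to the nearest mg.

1916 mg

τ/t½ = 80/47 ≈ 1.7021, so f = (1/2)^(80/47) ≈ 0.307333.
Cmin,ss = (D/Vd)·f/(1−f), so D = Cmin,ss·Vd·(1−f)/f.
D = 25 × 34 × (1−f)/f ≈ 25 × 34 × 2.25380 ≈ 1915.73 mg.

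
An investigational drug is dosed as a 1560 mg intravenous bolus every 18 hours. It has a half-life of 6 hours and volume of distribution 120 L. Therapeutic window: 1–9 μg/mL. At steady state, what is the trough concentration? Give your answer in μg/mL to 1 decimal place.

1.9 μg/mL

τ = 18 h = 3 half-lives, so f = (1/2)^3 = 0.125.
Accumulation ratio R = 1/(1 − f) = 1/0.875 = 8/7.
Single-dose peak C₀ = D/Vd = 1560/120 = 13 μg/mL.
Steady-state peak Cmax,ss = C₀·R = 13 × 8/7 ≈ 14.857 μg/mL.
Steady-state trough Cmin,ss = Cmax,ss·f ≈ 14.857 × 0.125 ≈ 1.857 μg/mL.
Trough 1.9 μg/mL vs MEC 1 μg/mL: adequate.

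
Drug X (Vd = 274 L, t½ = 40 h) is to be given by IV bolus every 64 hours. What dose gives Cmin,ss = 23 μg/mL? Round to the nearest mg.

τ/t½ = 64/40 ≈ 1.6, so f = (1/2)^(64/40) ≈ 0.329877.
Cmin,ss = (D/Vd)·f/(1−f), so D = Cmin,ss·Vd·(1−f)/f.
D = 23 × 274 × (1−f)/f ≈ 23 × 274 × 2.03143 ≈ 12802.07 mg.

12802 mg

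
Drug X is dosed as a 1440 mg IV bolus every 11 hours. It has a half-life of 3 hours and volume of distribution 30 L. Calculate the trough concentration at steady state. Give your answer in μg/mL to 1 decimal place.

4.1 μg/mL

τ/t½ = 11/3 ≈ 3.6667, so fraction remaining f = (1/2)^(11/3) ≈ 0.0787.
Single-dose peak C₀ = D/Vd = 1440/30 ≈ 48.000 μg/mL.
Steady-state trough Cmin,ss = C₀·f/(1−f) ≈ 48.000 × 0.0787/0.9213 ≈ 4.100 μg/mL.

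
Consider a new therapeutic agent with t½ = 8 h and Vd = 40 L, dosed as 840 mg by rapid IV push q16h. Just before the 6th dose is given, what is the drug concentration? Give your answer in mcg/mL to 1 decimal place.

f = (1/2)^(τ/t½) = (1/2)^(16/8) ≈ 0.2500.
C₀ = D/Vd = 840/40 ≈ 21.000 mcg/mL.
Before the 6th dose, 5 doses have been given. Superposition: Cmin = C₀·(f + f² + … + f^5).
≈ 21.000 × (0.2500 + 0.0625 + 0.0156 + 0.0039 + 0.0010) ≈ 21.000 × 0.3330 ≈ 6.993 mcg/mL.

7.0 mcg/mL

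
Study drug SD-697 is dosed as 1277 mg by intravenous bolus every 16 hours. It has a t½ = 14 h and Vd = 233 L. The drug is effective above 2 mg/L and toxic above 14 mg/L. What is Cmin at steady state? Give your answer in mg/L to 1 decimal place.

4.5 mg/L

k = ln2/t½ = ln2/14 ≈ 0.049511 h⁻¹; fraction remaining f = e^(−kτ) = e^(−0.049511×16) ≈ 0.4529.
Single-dose peak C₀ = D/Vd = 1277/233 ≈ 5.481 mg/L.
Steady-state trough Cmin,ss = C₀·f/(1−f) ≈ 5.481 × 0.4529/0.5471 ≈ 4.537 mg/L.
Trough 4.5 mg/L vs MEC 2 mg/L: adequate.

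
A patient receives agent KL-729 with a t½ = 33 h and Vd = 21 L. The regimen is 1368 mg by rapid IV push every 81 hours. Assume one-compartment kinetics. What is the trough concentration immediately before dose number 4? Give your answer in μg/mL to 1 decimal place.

14.4 μg/mL

f = (1/2)^(τ/t½) = (1/2)^(81/33) ≈ 0.1824.
C₀ = D/Vd = 1368/21 ≈ 65.143 μg/mL.
Before the 4th dose, 3 doses have been given. Superposition: Cmin = C₀·(f + f² + … + f^3).
≈ 65.143 × (0.1824 + 0.0333 + 0.0061) ≈ 65.143 × 0.2218 ≈ 14.449 μg/mL.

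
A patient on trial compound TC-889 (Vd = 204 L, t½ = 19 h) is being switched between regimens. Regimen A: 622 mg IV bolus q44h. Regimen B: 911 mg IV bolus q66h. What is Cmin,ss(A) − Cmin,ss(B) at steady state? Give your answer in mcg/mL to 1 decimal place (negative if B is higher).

0.3 mcg/mL

Regimen A: f = (1/2)^(44/19) ≈ 0.2009; Cmin,ss = (622/204)·f/(1−f) ≈ 0.767 mcg/mL.
Regimen B: f = (1/2)^(66/19) ≈ 0.0900; Cmin,ss = (911/204)·f/(1−f) ≈ 0.442 mcg/mL.
Difference ≈ 0.767 − 0.442 ≈ 0.325 mcg/mL.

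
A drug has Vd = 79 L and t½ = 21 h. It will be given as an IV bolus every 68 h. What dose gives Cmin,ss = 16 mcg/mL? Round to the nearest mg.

10662 mg

τ/t½ = 68/21 ≈ 3.2381, so f = (1/2)^(68/21) ≈ 0.105983.
Cmin,ss = (D/Vd)·f/(1−f), so D = Cmin,ss·Vd·(1−f)/f.
D = 16 × 79 × (1−f)/f ≈ 16 × 79 × 8.43548 ≈ 10662.45 mg.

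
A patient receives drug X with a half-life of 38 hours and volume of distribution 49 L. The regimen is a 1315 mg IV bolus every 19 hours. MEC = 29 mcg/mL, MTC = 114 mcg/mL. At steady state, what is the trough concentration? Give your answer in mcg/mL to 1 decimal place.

k = ln2/t½ = ln2/38 ≈ 0.018241 h⁻¹; fraction remaining f = e^(−kτ) = e^(−0.018241×19) ≈ 0.7071.
At steady state, accumulation factor R = 1/(1 − e^(−kτ)) ≈ 3.4141.
Single-dose peak C₀ = D/Vd = 1315/49 ≈ 26.837 mcg/mL.
Cmax,ss = C₀/(1 − f) ≈ 26.837/0.2929 ≈ 91.625 mcg/mL.
Steady-state trough Cmin,ss = Cmax,ss·f ≈ 91.625 × 0.7071 ≈ 64.788 mcg/mL.
Trough 64.8 mcg/mL vs MEC 29 mcg/mL: adequate.

64.8 mcg/mL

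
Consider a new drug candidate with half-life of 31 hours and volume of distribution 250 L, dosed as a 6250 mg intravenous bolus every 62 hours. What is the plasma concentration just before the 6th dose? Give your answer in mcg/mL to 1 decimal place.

f = (1/2)^(τ/t½) = (1/2)^(62/31) ≈ 0.2500.
C₀ = D/Vd = 6250/250 ≈ 25.000 mcg/mL.
Before the 6th dose, 5 doses have been given. Superposition: Cmin = C₀·(f + f² + … + f^5).
≈ 25.000 × (0.2500 + 0.0625 + 0.0156 + 0.0039 + 0.0010) ≈ 25.000 × 0.3330 ≈ 8.325 mcg/mL.

8.3 mcg/mL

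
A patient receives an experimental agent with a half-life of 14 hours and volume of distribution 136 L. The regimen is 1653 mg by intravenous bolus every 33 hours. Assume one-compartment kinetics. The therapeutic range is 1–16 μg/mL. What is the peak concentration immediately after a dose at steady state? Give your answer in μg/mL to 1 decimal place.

15.1 μg/mL

τ/t½ = 33/14 ≈ 2.3571, so fraction remaining f = (1/2)^(33/14) ≈ 0.1952.
At steady state, accumulation factor R = 1/(1 − e^(−kτ)) ≈ 1.2425.
Each bolus raises the concentration by D/Vd = 1653/136 ≈ 12.154 μg/mL.
Steady-state peak Cmax,ss = C₀·R ≈ 12.154 × 1.2425 ≈ 15.101 μg/mL.
Peak 15.1 μg/mL vs MTC 16 μg/mL: below toxic threshold.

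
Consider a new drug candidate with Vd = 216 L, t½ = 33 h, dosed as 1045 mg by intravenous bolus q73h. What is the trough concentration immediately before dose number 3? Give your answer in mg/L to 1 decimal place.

f = (1/2)^(τ/t½) = (1/2)^(73/33) ≈ 0.2158.
C₀ = D/Vd = 1045/216 ≈ 4.838 mg/L.
Before the 3rd dose, 2 doses have been given. Superposition: Cmin = C₀·(f + f²).
≈ 4.838 × (0.2158 + 0.0466) ≈ 4.838 × 0.2624 ≈ 1.269 mg/L.

1.3 mg/L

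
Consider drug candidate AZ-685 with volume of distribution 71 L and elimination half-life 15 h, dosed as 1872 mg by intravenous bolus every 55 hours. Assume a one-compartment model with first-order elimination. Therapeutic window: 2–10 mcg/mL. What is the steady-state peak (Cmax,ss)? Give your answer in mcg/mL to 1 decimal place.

28.6 mcg/mL

k = ln2/t½ = ln2/15 ≈ 0.046210 h⁻¹; fraction remaining f = e^(−kτ) = e^(−0.046210×55) ≈ 0.0787.
Accumulation ratio R = 1/(1 − f) ≈ 1/0.9213 ≈ 1.0854.
Single-dose peak C₀ = D/Vd = 1872/71 ≈ 26.366 mcg/mL.
Steady-state peak Cmax,ss = C₀·R ≈ 26.366 × 1.0854 ≈ 28.618 mcg/mL.
Peak 28.6 mcg/mL vs MTC 10 mcg/mL: exceeds toxic threshold.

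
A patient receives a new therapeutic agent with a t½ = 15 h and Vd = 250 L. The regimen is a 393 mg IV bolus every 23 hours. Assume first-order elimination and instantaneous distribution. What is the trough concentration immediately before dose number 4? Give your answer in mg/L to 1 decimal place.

0.8 mg/L

f = (1/2)^(τ/t½) = (1/2)^(23/15) ≈ 0.3455.
C₀ = D/Vd = 393/250 ≈ 1.572 mg/L.
Before the 4th dose, 3 doses have been given. Superposition: Cmin = C₀·(f + f² + … + f^3).
≈ 1.572 × (0.3455 + 0.1194 + 0.0412) ≈ 1.572 × 0.5061 ≈ 0.796 mg/L.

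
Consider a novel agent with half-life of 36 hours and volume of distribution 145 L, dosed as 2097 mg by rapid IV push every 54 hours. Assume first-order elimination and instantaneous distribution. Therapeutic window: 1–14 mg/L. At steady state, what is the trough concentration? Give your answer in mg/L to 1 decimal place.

7.9 mg/L

Over one 54-h interval, 54/36 ≈ 1.5 half-lives elapse, leaving f ≈ 0.3536 of each dose.
Single-dose peak C₀ = D/Vd = 2097/145 ≈ 14.462 mg/L.
Steady-state trough Cmin,ss = C₀·f/(1−f) ≈ 14.462 × 0.3536/0.6464 ≈ 7.911 mg/L.
Trough 7.9 mg/L vs MEC 1 mg/L: adequate.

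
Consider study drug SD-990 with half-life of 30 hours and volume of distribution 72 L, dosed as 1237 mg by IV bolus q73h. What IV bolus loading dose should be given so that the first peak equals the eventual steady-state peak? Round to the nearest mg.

1518 mg

f = (1/2)^(73/30) ≈ 0.185137; accumulation ratio R = 1/(1−f) ≈ 1.22720.
Loading dose to hit Cmax,ss on first dose: D_load = D_maint·R ≈ 1237 × 1.22720 ≈ 1518.05 mg.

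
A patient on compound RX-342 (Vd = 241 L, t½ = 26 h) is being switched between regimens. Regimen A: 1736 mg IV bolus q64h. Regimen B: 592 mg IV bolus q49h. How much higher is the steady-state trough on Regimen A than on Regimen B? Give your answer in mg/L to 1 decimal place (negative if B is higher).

0.7 mg/L

Regimen A: f = (1/2)^(64/26) ≈ 0.1816; Cmin,ss = (1736/241)·f/(1−f) ≈ 1.598 mg/L.
Regimen B: f = (1/2)^(49/26) ≈ 0.2708; Cmin,ss = (592/241)·f/(1−f) ≈ 0.912 mg/L.
Difference ≈ 1.598 − 0.912 ≈ 0.686 mg/L.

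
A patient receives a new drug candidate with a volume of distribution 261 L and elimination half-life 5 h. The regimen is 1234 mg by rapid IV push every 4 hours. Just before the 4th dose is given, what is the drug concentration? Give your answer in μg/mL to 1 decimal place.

f = (1/2)^(τ/t½) = (1/2)^(4/5) ≈ 0.5743.
C₀ = D/Vd = 1234/261 ≈ 4.728 μg/mL.
Before the 4th dose, 3 doses have been given. Superposition: Cmin = C₀·(f + f² + … + f^3).
≈ 4.728 × (0.5743 + 0.3298 + 0.1894) ≈ 4.728 × 1.0935 ≈ 5.170 μg/mL.

5.2 μg/mL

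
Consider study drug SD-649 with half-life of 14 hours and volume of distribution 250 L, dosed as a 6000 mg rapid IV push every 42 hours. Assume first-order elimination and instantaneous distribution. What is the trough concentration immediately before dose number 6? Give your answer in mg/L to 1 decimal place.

f = (1/2)^(τ/t½) = (1/2)^(42/14) ≈ 0.1250.
C₀ = D/Vd = 6000/250 ≈ 24.000 mg/L.
Before the 6th dose, 5 doses have been given. Superposition: Cmin = C₀·(f + f² + … + f^5).
≈ 24.000 × (0.1250 + 0.0156 + 0.0020 + 0.0002 + 0.0000) ≈ 24.000 × 0.1428 ≈ 3.427 mg/L.

3.4 mg/L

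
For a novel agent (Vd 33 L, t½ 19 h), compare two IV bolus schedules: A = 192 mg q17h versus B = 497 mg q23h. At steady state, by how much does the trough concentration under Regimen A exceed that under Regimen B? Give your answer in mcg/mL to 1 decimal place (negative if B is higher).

-4.7 mcg/mL

Regimen A: f = (1/2)^(17/19) ≈ 0.5378; Cmin,ss = (192/33)·f/(1−f) ≈ 6.770 mcg/mL.
Regimen B: f = (1/2)^(23/19) ≈ 0.4321; Cmin,ss = (497/33)·f/(1−f) ≈ 11.459 mcg/mL.
Difference ≈ 6.770 − 11.459 ≈ -4.689 mcg/mL.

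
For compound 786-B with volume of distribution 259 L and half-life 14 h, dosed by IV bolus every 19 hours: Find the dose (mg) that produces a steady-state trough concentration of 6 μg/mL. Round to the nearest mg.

2427 mg

τ/t½ = 19/14 ≈ 1.3571, so f = (1/2)^(19/14) ≈ 0.390355.
Cmin,ss = (D/Vd)·f/(1−f), so D = Cmin,ss·Vd·(1−f)/f.
D = 6 × 259 × (1−f)/f ≈ 6 × 259 × 1.56177 ≈ 2426.99 mg.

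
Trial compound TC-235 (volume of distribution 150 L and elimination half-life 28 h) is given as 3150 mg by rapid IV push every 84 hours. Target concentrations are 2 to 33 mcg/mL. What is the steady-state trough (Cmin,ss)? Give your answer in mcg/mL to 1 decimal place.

3.0 mcg/mL

τ = 84 h = 3 half-lives, so f = (1/2)^3 = 0.125.
At steady state, R = 1/(1 − 0.125) = 8/7.
Single-dose peak C₀ = D/Vd = 3150/150 = 21 mcg/mL.
Steady-state peak Cmax,ss = C₀·R = 21 × 8/7 ≈ 24.000 mcg/mL.
Steady-state trough Cmin,ss = Cmax,ss·f ≈ 24.000 × 0.125 ≈ 3.000 mcg/mL.
Trough 3.0 mcg/mL vs MEC 2 mcg/mL: adequate.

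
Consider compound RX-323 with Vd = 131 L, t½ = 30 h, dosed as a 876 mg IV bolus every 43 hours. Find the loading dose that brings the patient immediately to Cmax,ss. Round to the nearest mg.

f = (1/2)^(43/30) ≈ 0.370274; accumulation ratio R = 1/(1−f) ≈ 1.58799.
Loading dose to hit Cmax,ss on first dose: D_load = D_maint·R ≈ 876 × 1.58799 ≈ 1391.08 mg.

1391 mg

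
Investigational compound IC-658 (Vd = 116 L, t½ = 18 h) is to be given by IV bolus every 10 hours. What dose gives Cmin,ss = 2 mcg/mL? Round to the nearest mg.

τ/t½ = 10/18 ≈ 0.55556, so f = (1/2)^(10/18) ≈ 0.680395.
Cmin,ss = (D/Vd)·f/(1−f), so D = Cmin,ss·Vd·(1−f)/f.
D = 2 × 116 × (1−f)/f ≈ 2 × 116 × 0.46973 ≈ 108.98 mg.

109 mg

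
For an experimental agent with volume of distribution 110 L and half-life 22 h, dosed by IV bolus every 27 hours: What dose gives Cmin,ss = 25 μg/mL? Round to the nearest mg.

3688 mg

τ/t½ = 27/22 ≈ 1.2273, so f = (1/2)^(27/22) ≈ 0.427124.
Cmin,ss = (D/Vd)·f/(1−f), so D = Cmin,ss·Vd·(1−f)/f.
D = 25 × 110 × (1−f)/f ≈ 25 × 110 × 1.34124 ≈ 3688.41 mg.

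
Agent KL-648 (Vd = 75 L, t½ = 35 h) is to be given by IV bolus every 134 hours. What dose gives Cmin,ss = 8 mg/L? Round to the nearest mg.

7924 mg

τ/t½ = 134/35 ≈ 3.8286, so f = (1/2)^(134/35) ≈ 0.070386.
Cmin,ss = (D/Vd)·f/(1−f), so D = Cmin,ss·Vd·(1−f)/f.
D = 8 × 75 × (1−f)/f ≈ 8 × 75 × 13.20737 ≈ 7924.42 mg.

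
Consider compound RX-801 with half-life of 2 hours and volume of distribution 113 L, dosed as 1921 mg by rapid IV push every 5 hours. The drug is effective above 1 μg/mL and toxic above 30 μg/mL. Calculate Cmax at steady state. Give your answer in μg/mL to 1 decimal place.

k = ln2/t½ = ln2/2 ≈ 0.346574 h⁻¹; fraction remaining f = e^(−kτ) = e^(−0.346574×5) ≈ 0.1768.
Accumulation ratio R = 1/(1 − f) ≈ 1/0.8232 ≈ 1.2148.
Each bolus raises the concentration by D/Vd = 1921/113 ≈ 17.000 μg/mL.
Steady-state peak Cmax,ss = C₀·R ≈ 17.000 × 1.2148 ≈ 20.652 μg/mL.
Peak 20.7 μg/mL vs MTC 30 μg/mL: below toxic threshold.

20.7 μg/mL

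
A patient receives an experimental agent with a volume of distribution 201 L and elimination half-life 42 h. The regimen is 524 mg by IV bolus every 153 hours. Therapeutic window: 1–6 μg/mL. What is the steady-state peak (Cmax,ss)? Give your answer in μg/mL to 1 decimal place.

2.8 μg/mL

τ/t½ = 153/42 ≈ 3.6429, so fraction remaining f = (1/2)^(153/42) ≈ 0.0801.
Accumulation ratio R = 1/(1 − f) ≈ 1/0.9199 ≈ 1.0871.
Single-dose peak C₀ = D/Vd = 524/201 ≈ 2.607 μg/mL.
Steady-state peak Cmax,ss = C₀·R ≈ 2.607 × 1.0871 ≈ 2.834 μg/mL.
Peak 2.8 μg/mL vs MTC 6 μg/mL: below toxic threshold.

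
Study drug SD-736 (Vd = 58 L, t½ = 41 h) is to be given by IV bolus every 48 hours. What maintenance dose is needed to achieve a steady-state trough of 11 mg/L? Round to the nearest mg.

τ/t½ = 48/41 ≈ 1.1707, so f = (1/2)^(48/41) ≈ 0.444196.
Cmin,ss = (D/Vd)·f/(1−f), so D = Cmin,ss·Vd·(1−f)/f.
D = 11 × 58 × (1−f)/f ≈ 11 × 58 × 1.25126 ≈ 798.30 mg.

798 mg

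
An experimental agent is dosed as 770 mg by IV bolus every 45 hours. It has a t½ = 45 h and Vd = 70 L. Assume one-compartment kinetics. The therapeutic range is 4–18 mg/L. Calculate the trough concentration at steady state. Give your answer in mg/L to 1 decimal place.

The dosing interval is 1 half-life, so f = 2^(−1) = 0.5.
Accumulation ratio R = 1/(1 − f) = 1/0.5 = 2/1.
Single-dose peak C₀ = D/Vd = 770/70 = 11 mg/L.
Steady-state peak Cmax,ss = C₀·R = 11 × 2/1 ≈ 22.000 mg/L.
Steady-state trough Cmin,ss = Cmax,ss·f ≈ 22.000 × 0.5 ≈ 11.000 mg/L.
Trough 11.0 mg/L vs MEC 4 mg/L: adequate.

11.0 mg/L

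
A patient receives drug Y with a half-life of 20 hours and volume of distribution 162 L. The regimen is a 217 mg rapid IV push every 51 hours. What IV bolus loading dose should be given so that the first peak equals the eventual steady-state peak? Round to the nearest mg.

262 mg

f = (1/2)^(51/20) ≈ 0.170755; accumulation ratio R = 1/(1−f) ≈ 1.20592.
Loading dose to hit Cmax,ss on first dose: D_load = D_maint·R ≈ 217 × 1.20592 ≈ 261.68 mg.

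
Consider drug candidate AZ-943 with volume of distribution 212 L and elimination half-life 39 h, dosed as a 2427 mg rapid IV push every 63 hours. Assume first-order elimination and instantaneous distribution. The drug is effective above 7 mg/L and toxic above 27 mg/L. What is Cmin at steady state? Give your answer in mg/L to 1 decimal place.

5.5 mg/L

Over one 63-h interval, 63/39 ≈ 1.6154 half-lives elapse, leaving f ≈ 0.3264 of each dose.
Accumulation ratio R = 1/(1 − f) ≈ 1/0.6736 ≈ 1.4846.
Each bolus raises the concentration by D/Vd = 2427/212 ≈ 11.448 mg/L.
Steady-state peak Cmax,ss = C₀·R ≈ 11.448 × 1.4846 ≈ 16.996 mg/L.
One interval later, Cmin,ss = Cmax,ss·e^(−kτ) ≈ 16.996 × 0.3264 ≈ 5.547 mg/L.
Trough 5.5 mg/L vs MEC 7 mg/L: subtherapeutic.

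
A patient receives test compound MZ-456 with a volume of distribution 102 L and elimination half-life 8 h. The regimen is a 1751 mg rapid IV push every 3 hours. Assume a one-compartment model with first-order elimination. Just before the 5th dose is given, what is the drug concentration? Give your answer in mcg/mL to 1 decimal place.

f = (1/2)^(τ/t½) = (1/2)^(3/8) ≈ 0.7711.
C₀ = D/Vd = 1751/102 ≈ 17.167 mcg/mL.
Before the 5th dose, 4 doses have been given. Superposition: Cmin = C₀·(f + f² + … + f^4).
≈ 17.167 × (0.7711 + 0.5946 + 0.4585 + 0.3535) ≈ 17.167 × 2.1777 ≈ 37.385 mcg/mL.

37.4 mcg/mL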